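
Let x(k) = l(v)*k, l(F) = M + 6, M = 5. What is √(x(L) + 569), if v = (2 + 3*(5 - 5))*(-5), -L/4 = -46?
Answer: √2593 ≈ 50.922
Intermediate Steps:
L = 184 (L = -4*(-46) = 184)
v = -10 (v = (2 + 3*0)*(-5) = (2 + 0)*(-5) = 2*(-5) = -10)
l(F) = 11 (l(F) = 5 + 6 = 11)
x(k) = 11*k
√(x(L) + 569) = √(11*184 + 569) = √(2024 + 569) = √2593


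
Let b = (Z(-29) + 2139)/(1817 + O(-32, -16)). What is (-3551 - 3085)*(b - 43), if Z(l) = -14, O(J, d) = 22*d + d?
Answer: 19017512/69 ≈ 2.7562e+5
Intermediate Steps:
O(J, d) = 23*d
b = 2125/1449 (b = (-14 + 2139)/(1817 + 23*(-16)) = 2125/(1817 - 368) = 2125/1449 ≈ 1.4665)
(-3551 - 3085)*(b - 43) = (-3551 - 3085)*(2125/1449 - 43) = -6636*(-60182/1449) = 19017512/69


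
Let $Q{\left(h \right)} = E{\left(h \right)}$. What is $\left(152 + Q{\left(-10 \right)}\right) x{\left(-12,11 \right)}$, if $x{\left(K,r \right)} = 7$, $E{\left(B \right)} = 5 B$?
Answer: $714$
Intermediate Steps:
$Q{\left(h \right)} = 5 h$
$\left(152 + Q{\left(-10 \right)}\right) x{\left(-12,11 \right)} = \left(152 + 5 \left(-10\right)\right) 7 = \left(152 - 50\right) 7 = 102 \cdot 7 = 714$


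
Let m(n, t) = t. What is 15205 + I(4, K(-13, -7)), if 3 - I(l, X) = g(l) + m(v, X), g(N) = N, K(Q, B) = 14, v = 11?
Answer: 15190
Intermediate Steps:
I(l, X) = 3 - X - l (I(l, X) = 3 - (l + X) = 3 - (X + l) = 3 + (-X - l) = 3 - X - l)
15205 + I(4, K(-13, -7)) = 15205 + (3 - 1*14 - 1*4) = 15205 + (3 - 14 - 4) = 15205 - 15 = 15190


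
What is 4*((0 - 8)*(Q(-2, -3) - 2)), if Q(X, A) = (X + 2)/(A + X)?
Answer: 64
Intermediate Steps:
Q(X, A) = (2 + X)/(A + X)
4*((0 - 8)*(Q(-2, -3) - 2)) = 4*((0 - 8)*((2 - 2)/(-3 - 2) - 2)) = 4*(-8*(0/(-5) - 2)) = 4*(-8*(-⅕*0 - 2)) = 4*(-8*(0 - 2)) = 4*(-8*(-2)) = 4*16 = 64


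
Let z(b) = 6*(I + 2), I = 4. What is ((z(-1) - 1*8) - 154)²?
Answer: 15876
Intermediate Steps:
z(b) = 36 (z(b) = 6*(4 + 2) = 6*6 = 36)
((z(-1) - 1*8) - 154)² = ((36 - 1*8) - 154)² = ((36 - 8) - 154)² = (28 - 154)² = (-126)² = 15876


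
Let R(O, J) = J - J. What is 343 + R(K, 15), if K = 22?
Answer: 343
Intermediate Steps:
R(O, J) = 0
343 + R(K, 15) = 343 + 0 = 343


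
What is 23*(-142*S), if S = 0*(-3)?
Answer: 0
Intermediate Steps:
S = 0
23*(-142*S) = 23*(-142*0) = 23*0 = 0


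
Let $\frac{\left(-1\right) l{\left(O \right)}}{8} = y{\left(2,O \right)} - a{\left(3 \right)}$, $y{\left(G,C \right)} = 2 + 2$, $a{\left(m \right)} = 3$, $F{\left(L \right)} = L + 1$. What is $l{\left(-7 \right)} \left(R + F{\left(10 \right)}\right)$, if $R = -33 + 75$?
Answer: $-424$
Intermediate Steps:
$F{\left(L \right)} = 1 + L$
$y{\left(G,C \right)} = 4$
$l{\left(O \right)} = -8$ ($l{\left(O \right)} = - 8 \left(4 - 3\right) = \left(-8\right) 1 = -8$)
$R = 42$
$l{\left(-7 \right)} \left(R + F{\left(10 \right)}\right) = - 8 \left(42 + \left(1 + 10\right)\right) = - 8 \left(42 + 11\right) = \left(-8\right) 53 = -424$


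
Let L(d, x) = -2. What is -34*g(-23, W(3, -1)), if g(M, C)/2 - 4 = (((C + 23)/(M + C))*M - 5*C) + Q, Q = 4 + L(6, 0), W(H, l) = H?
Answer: -7106/5 ≈ -1421.2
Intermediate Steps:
Q = 2 (Q = 4 - 2 = 2)
g(M, C) = 12 - 10*C + 2*M*(23 + C)/(C + M) (g(M, C) = 8 + 2*((((C + 23)/(M + C))*M - 5*C) + 2) = 8 + 2*((((23 + C)/(C + M))*M - 5*C) + 2) = 8 + 2*((M*(23 + C)/(C + M) - 5*C) + 2) = 8 + 2*((-5*C + M*(23 + C)/(C + M)) + 2) = 8 + 2*(2 - 5*C + M*(23 + C)/(C + M)) = 8 + (4 - 10*C + 2*M*(23 + C)/(C + M)) = 12 - 10*C + 2*M*(23 + C)/(C + M))
-34*g(-23, W(3, -1)) = -68*(-5*3**2 + 6*3 + 29*(-23) - 4*3*(-23))/(3 - 23) = -68*(-5*9 + 18 - 667 + 276)/(-20) = -68*(-1)*(-45 + 18 - 667 + 276)/20 = -68*(-1)*(-418)/20 = -34*209/5 = -7106/5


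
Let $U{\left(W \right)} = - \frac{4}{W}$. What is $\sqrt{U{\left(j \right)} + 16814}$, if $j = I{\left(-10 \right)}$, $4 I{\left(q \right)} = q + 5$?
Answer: $\frac{\sqrt{420430}}{5} \approx 129.68$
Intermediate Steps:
$I{\left(q \right)} = \frac{5}{4} + \frac{q}{4}$ ($I{\left(q \right)} = \frac{q + 5}{4} = \frac{5 + q}{4} = \frac{5}{4} + \frac{q}{4}$)
$j = - \frac{5}{4}$ ($j = \frac{5}{4} + \frac{1}{4} \left(-10\right) = \frac{5}{4} - \frac{5}{2} = - \frac{5}{4} \approx -1.25$)
$\sqrt{U{\left(j \right)} + 16814} = \sqrt{- \frac{4}{- \frac{5}{4}} + 16814} = \sqrt{\left(-4\right) \left(- \frac{4}{5}\right) + 16814} = \sqrt{\frac{16}{5} + 16814} = \sqrt{\frac{84086}{5}} = \frac{\sqrt{420430}}{5}$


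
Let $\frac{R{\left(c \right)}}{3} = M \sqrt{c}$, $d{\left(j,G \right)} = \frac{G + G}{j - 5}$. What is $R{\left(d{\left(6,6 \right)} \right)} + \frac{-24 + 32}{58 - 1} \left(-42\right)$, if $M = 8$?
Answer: $- \frac{112}{19} + 48 \sqrt{3} \approx 77.244$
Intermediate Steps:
$d{\left(j,G \right)} = \frac{2 G}{-5 + j}$
$R{\left(c \right)} = 24 \sqrt{c}$ ($R{\left(c \right)} = 3 \cdot 8 \sqrt{c} = 24 \sqrt{c}$)
$R{\left(d{\left(6,6 \right)} \right)} + \frac{-24 + 32}{58 - 1} \left(-42\right) = 24 \sqrt{2 \cdot 6 \frac{1}{-5 + 6}} + \frac{-24 + 32}{58 - 1} \left(-42\right) = 24 \sqrt{2 \cdot 6 \cdot 1^{-1}} + \frac{8}{57} \left(-42\right) = 24 \sqrt{2 \cdot 6 \cdot 1} + 8 \cdot \frac{1}{57} \left(-42\right) = 24 \sqrt{12} + \frac{8}{57} \left(-42\right) = 24 \cdot 2 \sqrt{3} - \frac{112}{19} = 48 \sqrt{3} - \frac{112}{19} = - \frac{112}{19} + 48 \sqrt{3}$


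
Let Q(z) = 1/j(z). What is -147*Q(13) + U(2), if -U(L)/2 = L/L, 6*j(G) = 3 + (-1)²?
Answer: -445/2 ≈ -222.50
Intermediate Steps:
j(G) = ⅔ (j(G) = (3 + (-1)²)/6 = (3 + 1)/6 = (⅙)*4 = ⅔)
U(L) = -2 (U(L) = -2*L/L = -2*1 = -2)
Q(z) = 3/2 (Q(z) = 1/(⅔) = 3/2)
-147*Q(13) + U(2) = -147*3/2 - 2 = -441/2 - 2 = -445/2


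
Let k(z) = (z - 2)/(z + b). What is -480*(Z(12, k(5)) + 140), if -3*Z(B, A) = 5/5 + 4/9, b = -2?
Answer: -602720/9 ≈ -66969.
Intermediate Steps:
k(z) = 1 (k(z) = (z - 2)/(z - 2) = (-2 + z)/(-2 + z) = 1)
Z(B, A) = -13/27 (Z(B, A) = -(5/5 + 4/9)/3 = -(5*(⅕) + 4*(⅑))/3 = -(1 + 4/9)/3 = -⅓*13/9 = -13/27)
-480*(Z(12, k(5)) + 140) = -480*(-13/27 + 140) = -480*3767/27 = -602720/9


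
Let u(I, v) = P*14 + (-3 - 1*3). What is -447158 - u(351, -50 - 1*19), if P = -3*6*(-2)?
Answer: -447656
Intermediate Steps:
P = 36 (P = -18*(-2) = 36)
u(I, v) = 498 (u(I, v) = 36*14 + (-3 - 1*3) = 504 + (-3 - 3) = 504 - 6 = 498)
-447158 - u(351, -50 - 1*19) = -447158 - 1*498 = -447158 - 498 = -447656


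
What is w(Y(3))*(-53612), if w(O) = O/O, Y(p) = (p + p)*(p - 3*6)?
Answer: -53612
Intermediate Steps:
Y(p) = 2*p*(-18 + p) (Y(p) = (2*p)*(p - 18) = (2*p)*(-18 + p) = 2*p*(-18 + p))
w(O) = 1
w(Y(3))*(-53612) = 1*(-53612) = -53612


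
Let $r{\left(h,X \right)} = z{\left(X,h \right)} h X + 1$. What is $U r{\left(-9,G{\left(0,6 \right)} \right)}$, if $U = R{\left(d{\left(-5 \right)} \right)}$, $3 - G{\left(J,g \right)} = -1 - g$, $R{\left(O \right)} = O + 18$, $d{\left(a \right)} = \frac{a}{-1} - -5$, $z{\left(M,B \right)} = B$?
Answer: $22708$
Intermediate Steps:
$d{\left(a \right)} = 5 - a$ ($d{\left(a \right)} = a \left(-1\right) + 5 = - a + 5 = 5 - a$)
$R{\left(O \right)} = 18 + O$
$G{\left(J,g \right)} = 4 + g$ ($G{\left(J,g \right)} = 3 - \left(-1 - g\right) = 3 + \left(1 + g\right) = 4 + g$)
$r{\left(h,X \right)} = 1 + X h^{2}$ ($r{\left(h,X \right)} = h h X + 1 = h^{2} X + 1 = X h^{2} + 1 = 1 + X h^{2}$)
$U = 28$ ($U = 18 + \left(5 - -5\right) = 18 + \left(5 + 5\right) = 18 + 10 = 28$)
$U r{\left(-9,G{\left(0,6 \right)} \right)} = 28 \left(1 + \left(4 + 6\right) \left(-9\right)^{2}\right) = 28 \left(1 + 10 \cdot 81\right) = 28 \left(1 + 810\right) = 28 \cdot 811 = 22708$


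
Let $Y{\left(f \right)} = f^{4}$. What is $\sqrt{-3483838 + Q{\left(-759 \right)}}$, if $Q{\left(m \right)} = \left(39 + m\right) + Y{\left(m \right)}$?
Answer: $121 \sqrt{22666883} \approx 5.7608 \cdot 10^{5}$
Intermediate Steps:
$Q{\left(m \right)} = 39 + m + m^{4}$ ($Q{\left(m \right)} = \left(39 + m\right) + m^{4} = 39 + m + m^{4}$)
$\sqrt{-3483838 + Q{\left(-759 \right)}} = \sqrt{-3483838 + \left(39 - 759 + \left(-759\right)^{4}\right)} = \sqrt{-3483838 + \left(39 - 759 + 331869318561\right)} = \sqrt{-3483838 + 331869317841} = \sqrt{331865834003} = 121 \sqrt{22666883}$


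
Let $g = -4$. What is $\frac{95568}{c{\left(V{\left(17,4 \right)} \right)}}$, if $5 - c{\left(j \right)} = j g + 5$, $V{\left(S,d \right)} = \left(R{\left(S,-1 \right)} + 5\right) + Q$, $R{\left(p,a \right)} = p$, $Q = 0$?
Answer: $1086$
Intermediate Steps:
$V{\left(S,d \right)} = 5 + S$ ($V{\left(S,d \right)} = \left(S + 5\right) + 0 = \left(5 + S\right) + 0 = 5 + S$)
$c{\left(j \right)} = 4 j$ ($c{\left(j \right)} = 5 - \left(j \left(-4\right) + 5\right) = 5 - \left(- 4 j + 5\right) = 5 - \left(5 - 4 j\right) = 5 + \left(-5 + 4 j\right) = 4 j$)
$\frac{95568}{c{\left(V{\left(17,4 \right)} \right)}} = \frac{95568}{4 \left(5 + 17\right)} = \frac{95568}{4 \cdot 22} = \frac{95568}{88} = 95568 \cdot \frac{1}{88} = 1086$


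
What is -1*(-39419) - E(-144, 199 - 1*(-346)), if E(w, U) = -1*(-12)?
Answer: 39407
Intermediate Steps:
E(w, U) = 12
-1*(-39419) - E(-144, 199 - 1*(-346)) = -1*(-39419) - 1*12 = 39419 - 12 = 39407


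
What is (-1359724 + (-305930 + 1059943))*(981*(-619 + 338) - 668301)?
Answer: 571768166982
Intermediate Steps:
(-1359724 + (-305930 + 1059943))*(981*(-619 + 338) - 668301) = (-1359724 + 754013)*(981*(-281) - 668301) = -605711*(-275661 - 668301) = -605711*(-943962) = 571768166982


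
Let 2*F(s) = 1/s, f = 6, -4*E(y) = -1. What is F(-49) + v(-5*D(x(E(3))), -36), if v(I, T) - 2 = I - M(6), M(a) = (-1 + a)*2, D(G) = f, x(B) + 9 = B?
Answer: -3725/98 ≈ -38.010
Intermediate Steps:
E(y) = ¼ (E(y) = -¼*(-1) = ¼)
x(B) = -9 + B
D(G) = 6
F(s) = 1/(2*s)
M(a) = -2 + 2*a
v(I, T) = -8 + I (v(I, T) = 2 + (I - (-2 + 2*6)) = 2 + (I - (-2 + 12)) = 2 + (I - 1*10) = 2 + (I - 10) = 2 + (-10 + I) = -8 + I)
F(-49) + v(-5*D(x(E(3))), -36) = (½)/(-49) + (-8 - 5*6) = (½)*(-1/49) + (-8 - 30) = -1/98 - 38 = -3725/98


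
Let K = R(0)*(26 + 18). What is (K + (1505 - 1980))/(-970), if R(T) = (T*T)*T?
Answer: 95/194 ≈ 0.48969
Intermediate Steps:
R(T) = T**3 (R(T) = T**2*T = T**3)
K = 0 (K = 0**3*(26 + 18) = 0*44 = 0)
(K + (1505 - 1980))/(-970) = (0 + (1505 - 1980))/(-970) = (0 - 475)*(-1/970) = -475*(-1/970) = 95/194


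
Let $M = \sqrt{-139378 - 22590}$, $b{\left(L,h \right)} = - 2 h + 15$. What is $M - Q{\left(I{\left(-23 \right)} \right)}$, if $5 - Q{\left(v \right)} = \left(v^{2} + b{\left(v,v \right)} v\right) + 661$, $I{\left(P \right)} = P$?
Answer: $-218 + 4 i \sqrt{10123} \approx -218.0 + 402.45 i$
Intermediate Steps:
$b{\left(L,h \right)} = 15 - 2 h$
$Q{\left(v \right)} = -656 - v^{2} - v \left(15 - 2 v\right)$ ($Q{\left(v \right)} = 5 - \left(\left(v^{2} + \left(15 - 2 v\right) v\right) + 661\right) = 5 - \left(\left(v^{2} + v \left(15 - 2 v\right)\right) + 661\right) = 5 - \left(661 + v^{2} + v \left(15 - 2 v\right)\right) = -656 - v^{2} - v \left(15 - 2 v\right)$)
$M = 4 i \sqrt{10123}$ ($M = \sqrt{-161968} = 4 i \sqrt{10123} \approx 402.45 i$)
$M - Q{\left(I{\left(-23 \right)} \right)} = 4 i \sqrt{10123} - \left(-656 + \left(-23\right)^{2} - -345\right) = 4 i \sqrt{10123} - \left(-656 + 529 + 345\right) = 4 i \sqrt{10123} - 218 = -218 + 4 i \sqrt{10123}$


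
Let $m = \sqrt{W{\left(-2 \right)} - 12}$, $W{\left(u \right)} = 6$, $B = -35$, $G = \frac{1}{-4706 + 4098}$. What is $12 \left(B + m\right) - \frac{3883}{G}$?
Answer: $2360444 + 12 i \sqrt{6} \approx 2.3604 \cdot 10^{6} + 29.394 i$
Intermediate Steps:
$G = - \frac{1}{608}$ ($G = \frac{1}{-608} = - \frac{1}{608} \approx -0.0016447$)
$m = i \sqrt{6}$ ($m = \sqrt{6 - 12} = \sqrt{-6} = i \sqrt{6} \approx 2.4495 i$)
$12 \left(B + m\right) - \frac{3883}{G} = 12 \left(-35 + i \sqrt{6}\right) - \frac{3883}{- \frac{1}{608}} = \left(-420 + 12 i \sqrt{6}\right) - -2360864 = \left(-420 + 12 i \sqrt{6}\right) + 2360864 = 2360444 + 12 i \sqrt{6}$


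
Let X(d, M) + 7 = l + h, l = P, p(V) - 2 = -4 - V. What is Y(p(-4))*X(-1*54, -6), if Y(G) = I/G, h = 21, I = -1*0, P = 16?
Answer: 0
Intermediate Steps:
p(V) = -2 - V (p(V) = 2 + (-4 - V) = -2 - V)
I = 0
l = 16
X(d, M) = 30 (X(d, M) = -7 + (16 + 21) = -7 + 37 = 30)
Y(G) = 0 (Y(G) = 0/G = 0)
Y(p(-4))*X(-1*54, -6) = 0*30 = 0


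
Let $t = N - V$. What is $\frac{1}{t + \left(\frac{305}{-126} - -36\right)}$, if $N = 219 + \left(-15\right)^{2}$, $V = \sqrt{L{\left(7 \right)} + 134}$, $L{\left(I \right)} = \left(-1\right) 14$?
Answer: $\frac{1516410}{723825101} + \frac{31752 \sqrt{30}}{3619125505} \approx 0.002143$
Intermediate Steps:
$L{\left(I \right)} = -14$
$V = 2 \sqrt{30}$ ($V = \sqrt{-14 + 134} = \sqrt{120} = 2 \sqrt{30} \approx 10.954$)
$N = 444$ ($N = 219 + 225 = 444$)
$t = 444 - 2 \sqrt{30} \approx 433.05$
$\frac{1}{t + \left(\frac{305}{-126} - -36\right)} = \frac{1}{\left(444 - 2 \sqrt{30}\right) + \left(\frac{305}{-126} - -36\right)} = \frac{1}{\left(444 - 2 \sqrt{30}\right) + \left(305 \left(- \frac{1}{126}\right) + 36\right)} = \frac{1}{\left(444 - 2 \sqrt{30}\right) + \left(- \frac{305}{126} + 36\right)} = \frac{1}{\left(444 - 2 \sqrt{30}\right) + \frac{4231}{126}} = \frac{1}{\frac{60175}{126} - 2 \sqrt{30}}$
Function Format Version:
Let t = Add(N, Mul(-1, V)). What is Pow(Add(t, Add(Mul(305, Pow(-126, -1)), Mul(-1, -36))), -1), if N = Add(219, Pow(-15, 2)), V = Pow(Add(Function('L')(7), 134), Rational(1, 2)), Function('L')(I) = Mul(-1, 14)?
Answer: Add(Rational(1516410, 723825101), Mul(Rational(31752, 3619125505), Pow(30, Rational(1, 2)))) ≈ 0.0021430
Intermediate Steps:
Function('L')(I) = -14
V = Mul(2, Pow(30, Rational(1, 2))) (V = Pow(Add(-14, 134), Rational(1, 2)) = Pow(120, Rational(1, 2)) = Mul(2, Pow(30, Rational(1, 2))) ≈ 10.954)
N = 444 (N = Add(219, 225) = 444)
t = Add(444, Mul(-2, Pow(30, Rational(1, 2)))) (t = Add(444, Mul(-1, Mul(2, Pow(30, Rational(1, 2))))) = Add(444, Mul(-2, Pow(30, Rational(1, 2)))) ≈ 433.05)
Pow(Add(t, Add(Mul(305, Pow(-126, -1)), Mul(-1, -36))), -1) = Pow(Add(Add(444, Mul(-2, Pow(30, Rational(1, 2)))), Add(Mul(305, Pow(-126, -1)), Mul(-1, -36))), -1) = Pow(Add(Add(444, Mul(-2, Pow(30, Rational(1, 2)))), Add(Mul(305, Rational(-1, 126)), 36)), -1) = Pow(Add(Add(444, Mul(-2, Pow(30, Rational(1, 2)))), Add(Rational(-305, 126), 36)), -1) = Pow(Add(Add(444, Mul(-2, Pow(30, Rational(1, 2)))), Rational(4231, 126)), -1) = Pow(Add(Rational(60175, 126), Mul(-2, Pow(30, Rational(1, 2)))), -1)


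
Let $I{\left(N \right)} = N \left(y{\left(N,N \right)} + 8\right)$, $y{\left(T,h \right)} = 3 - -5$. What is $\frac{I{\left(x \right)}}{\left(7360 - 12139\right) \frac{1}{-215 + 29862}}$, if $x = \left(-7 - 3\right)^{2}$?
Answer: $- \frac{47435200}{4779} \approx -9925.8$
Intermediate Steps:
$y{\left(T,h \right)} = 8$ ($y{\left(T,h \right)} = 3 + 5 = 8$)
$x = 100$ ($x = \left(-10\right)^{2} = 100$)
$I{\left(N \right)} = 16 N$ ($I{\left(N \right)} = N \left(8 + 8\right) = N 16 = 16 N$)
$\frac{I{\left(x \right)}}{\left(7360 - 12139\right) \frac{1}{-215 + 29862}} = \frac{16 \cdot 100}{\left(7360 - 12139\right) \frac{1}{-215 + 29862}} = \frac{1600}{\left(-4779\right) \frac{1}{29647}} = \frac{1600}{- \frac{4779}{29647}} = 1600 \left(- \frac{29647}{4779}\right) = - \frac{47435200}{4779}$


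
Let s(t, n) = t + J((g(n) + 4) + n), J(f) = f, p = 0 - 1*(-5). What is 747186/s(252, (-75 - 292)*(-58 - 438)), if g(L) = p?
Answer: 747186/182293 ≈ 4.0988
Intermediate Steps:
p = 5 (p = 0 + 5 = 5)
g(L) = 5
s(t, n) = 9 + n + t (s(t, n) = t + ((5 + 4) + n) = t + (9 + n) = 9 + n + t)
747186/s(252, (-75 - 292)*(-58 - 438)) = 747186/(9 + (-75 - 292)*(-58 - 438) + 252) = 747186/(9 - 367*(-496) + 252) = 747186/(9 + 182032 + 252) = 747186/182293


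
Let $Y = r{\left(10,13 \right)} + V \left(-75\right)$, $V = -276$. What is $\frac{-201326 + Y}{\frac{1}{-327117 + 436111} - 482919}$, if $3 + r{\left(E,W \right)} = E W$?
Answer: $\frac{19673308006}{52635273485} \approx 0.37377$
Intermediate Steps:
$r{\left(E,W \right)} = -3 + E W$
$Y = 20827$ ($Y = \left(-3 + 10 \cdot 13\right) - -20700 = \left(-3 + 130\right) + 20700 = 127 + 20700 = 20827$)
$\frac{-201326 + Y}{\frac{1}{-327117 + 436111} - 482919} = \frac{-201326 + 20827}{\frac{1}{-327117 + 436111} - 482919} = - \frac{180499}{\frac{1}{108994} - 482919} = - \frac{180499}{- \frac{52635273485}{108994}} = \left(-180499\right) \left(- \frac{108994}{52635273485}\right) = \frac{19673308006}{52635273485}$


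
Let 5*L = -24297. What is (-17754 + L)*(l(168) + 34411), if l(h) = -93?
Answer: -3880233306/5 ≈ -7.7605e+8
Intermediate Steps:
L = -24297/5 (L = (1/5)*(-24297) = -24297/5 ≈ -4859.4)
(-17754 + L)*(l(168) + 34411) = (-17754 - 24297/5)*(-93 + 34411) = -113067/5*34318 = -3880233306/5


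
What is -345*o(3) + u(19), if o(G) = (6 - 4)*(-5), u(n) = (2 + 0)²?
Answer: 3454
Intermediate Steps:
u(n) = 4 (u(n) = 2² = 4)
o(G) = -10 (o(G) = 2*(-5) = -10)
-345*o(3) + u(19) = -345*(-10) + 4 = 3450 + 4 = 3454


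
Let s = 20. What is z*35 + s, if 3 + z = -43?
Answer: -1590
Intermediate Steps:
z = -46 (z = -3 - 43 = -46)
z*35 + s = -46*35 + 20 = -1610 + 20 = -1590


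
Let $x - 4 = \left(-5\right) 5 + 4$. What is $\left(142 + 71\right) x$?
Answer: $-3621$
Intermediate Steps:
$x = -17$ ($x = 4 + \left(\left(-5\right) 5 + 4\right) = 4 + \left(-25 + 4\right) = 4 - 21 = -17$)
$\left(142 + 71\right) x = \left(142 + 71\right) \left(-17\right) = 213 \left(-17\right) = -3621$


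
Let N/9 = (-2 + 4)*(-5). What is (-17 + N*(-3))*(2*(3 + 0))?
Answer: 1518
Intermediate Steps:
N = -90 (N = 9*((-2 + 4)*(-5)) = 9*(2*(-5)) = 9*(-10) = -90)
(-17 + N*(-3))*(2*(3 + 0)) = (-17 - 90*(-3))*(2*(3 + 0)) = (-17 + 270)*(2*3) = 253*6 = 1518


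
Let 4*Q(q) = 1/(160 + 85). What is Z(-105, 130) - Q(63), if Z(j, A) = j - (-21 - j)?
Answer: -185221/980 ≈ -189.00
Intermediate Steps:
Z(j, A) = 21 + 2*j (Z(j, A) = j + (21 + j) = 21 + 2*j)
Q(q) = 1/980 (Q(q) = 1/(4*(160 + 85)) = (¼)/245 = (¼)*(1/245) = 1/980)
Z(-105, 130) - Q(63) = (21 + 2*(-105)) - 1*1/980 = (21 - 210) - 1/980 = -189 - 1/980 = -185221/980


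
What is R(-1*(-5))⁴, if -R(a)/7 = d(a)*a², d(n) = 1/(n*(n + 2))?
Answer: 625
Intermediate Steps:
d(n) = 1/(n*(2 + n))
R(a) = -7*a/(2 + a) (R(a) = -7*1/(a*(2 + a))*a² = -7*a/(2 + a))
R(-1*(-5))⁴ = (-7*(-1*(-5))/(2 - 1*(-5)))⁴ = (-7*5/(2 + 5))⁴ = (-7*5/7)⁴ = (-7*5*⅐)⁴ = (-5)⁴ = 625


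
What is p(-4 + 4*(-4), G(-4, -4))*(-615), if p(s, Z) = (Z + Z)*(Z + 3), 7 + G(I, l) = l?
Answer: -108240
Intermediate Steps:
G(I, l) = -7 + l
p(s, Z) = 2*Z*(3 + Z) (p(s, Z) = (2*Z)*(3 + Z) = 2*Z*(3 + Z))
p(-4 + 4*(-4), G(-4, -4))*(-615) = (2*(-7 - 4)*(3 + (-7 - 4)))*(-615) = (2*(-11)*(3 - 11))*(-615) = (2*(-11)*(-8))*(-615) = 176*(-615) = -108240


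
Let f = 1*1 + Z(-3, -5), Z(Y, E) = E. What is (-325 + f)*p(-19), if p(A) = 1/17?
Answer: -329/17 ≈ -19.353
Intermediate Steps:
f = -4 (f = 1*1 - 5 = 1 - 5 = -4)
p(A) = 1/17
(-325 + f)*p(-19) = (-325 - 4)*(1/17) = -329*1/17 = -329/17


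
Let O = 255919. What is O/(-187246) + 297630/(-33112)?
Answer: -16051004227/1550022388 ≈ -10.355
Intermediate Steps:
O/(-187246) + 297630/(-33112) = 255919/(-187246) + 297630/(-33112) = 255919*(-1/187246) + 297630*(-1/33112) = -255919/187246 - 148815/16556 = -16051004227/1550022388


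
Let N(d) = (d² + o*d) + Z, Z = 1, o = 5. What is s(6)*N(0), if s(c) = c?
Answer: 6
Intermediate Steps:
N(d) = 1 + d² + 5*d (N(d) = (d² + 5*d) + 1 = 1 + d² + 5*d)
s(6)*N(0) = 6*(1 + 0² + 5*0) = 6*(1 + 0 + 0) = 6*1 = 6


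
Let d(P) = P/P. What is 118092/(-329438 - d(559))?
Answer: -39364/109813 ≈ -0.35846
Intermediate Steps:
d(P) = 1
118092/(-329438 - d(559)) = 118092/(-329438 - 1*1) = 118092/(-329438 - 1) = 118092/(-329439) = 118092*(-1/329439) = -39364/109813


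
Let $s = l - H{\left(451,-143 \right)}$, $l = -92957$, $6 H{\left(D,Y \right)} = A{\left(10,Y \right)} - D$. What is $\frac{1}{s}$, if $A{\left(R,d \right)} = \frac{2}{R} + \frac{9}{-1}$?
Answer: $- \frac{30}{2786411} \approx -1.0767 \cdot 10^{-5}$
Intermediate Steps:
$A{\left(R,d \right)} = -9 + \frac{2}{R}$ ($A{\left(R,d \right)} = \frac{2}{R} + 9 \left(-1\right) = \frac{2}{R} - 9 = -9 + \frac{2}{R}$)
$H{\left(D,Y \right)} = - \frac{22}{15} - \frac{D}{6}$ ($H{\left(D,Y \right)} = \frac{\left(-9 + \frac{2}{10}\right) - D}{6} = \frac{\left(-9 + 2 \cdot \frac{1}{10}\right) - D}{6} = \frac{\left(-9 + \frac{1}{5}\right) - D}{6} = \frac{- \frac{44}{5} - D}{6} = - \frac{22}{15} - \frac{D}{6}$)
$s = - \frac{2786411}{30}$ ($s = -92957 - \left(- \frac{22}{15} - \frac{451}{6}\right) = -92957 - - \frac{2299}{30} = -92957 + \frac{2299}{30} = - \frac{2786411}{30} \approx -92880.0$)
$\frac{1}{s} = \frac{1}{- \frac{2786411}{30}} = - \frac{30}{2786411}$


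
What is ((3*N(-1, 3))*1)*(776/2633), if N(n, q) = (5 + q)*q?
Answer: 55872/2633 ≈ 21.220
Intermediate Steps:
N(n, q) = q*(5 + q)
((3*N(-1, 3))*1)*(776/2633) = ((3*(3*(5 + 3)))*1)*(776/2633) = ((3*(3*8))*1)*(776*(1/2633)) = ((3*24)*1)*(776/2633) = (72*1)*(776/2633) = 72*(776/2633) = 55872/2633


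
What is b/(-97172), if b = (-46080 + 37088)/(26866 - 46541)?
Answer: -2248/477964775 ≈ -4.7033e-6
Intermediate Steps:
b = 8992/19675 (b = -8992/(-19675) = -8992*(-1/19675) = 8992/19675 ≈ 0.45703)
b/(-97172) = (8992/19675)/(-97172) = (8992/19675)*(-1/97172) = -2248/477964775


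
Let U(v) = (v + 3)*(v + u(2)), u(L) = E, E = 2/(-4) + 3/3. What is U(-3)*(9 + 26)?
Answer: 0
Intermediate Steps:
E = ½ (E = 2*(-¼) + 3*(⅓) = -½ + 1 = ½ ≈ 0.50000)
u(L) = ½
U(v) = (½ + v)*(3 + v) (U(v) = (v + 3)*(v + ½) = (3 + v)*(½ + v) = (½ + v)*(3 + v))
U(-3)*(9 + 26) = (3/2 + (-3)² + (7/2)*(-3))*(9 + 26) = (3/2 + 9 - 21/2)*35 = 0*35 = 0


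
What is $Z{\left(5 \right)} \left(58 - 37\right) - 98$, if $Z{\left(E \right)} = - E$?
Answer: $-203$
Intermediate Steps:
$Z{\left(5 \right)} \left(58 - 37\right) - 98 = \left(-1\right) 5 \left(58 - 37\right) - 98 = - 5 \left(58 - 37\right) - 98 = \left(-5\right) 21 - 98 = -105 - 98 = -203$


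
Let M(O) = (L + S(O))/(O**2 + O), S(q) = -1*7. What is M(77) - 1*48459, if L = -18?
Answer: -291044779/6006 ≈ -48459.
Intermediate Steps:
S(q) = -7
M(O) = -25/(O + O**2) (M(O) = (-18 - 7)/(O**2 + O) = -25/(O + O**2))
M(77) - 1*48459 = -25/(77*(1 + 77)) - 1*48459 = -25*1/77/78 - 48459 = -25*1/77*1/78 - 48459 = -25/6006 - 48459 = -291044779/6006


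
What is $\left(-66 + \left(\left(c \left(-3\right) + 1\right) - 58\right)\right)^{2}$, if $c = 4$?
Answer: $18225$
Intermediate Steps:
$\left(-66 + \left(\left(c \left(-3\right) + 1\right) - 58\right)\right)^{2} = \left(-66 + \left(\left(4 \left(-3\right) + 1\right) - 58\right)\right)^{2} = \left(-66 + \left(\left(-12 + 1\right) - 58\right)\right)^{2} = \left(-66 - 69\right)^{2} = \left(-135\right)^{2} = 18225$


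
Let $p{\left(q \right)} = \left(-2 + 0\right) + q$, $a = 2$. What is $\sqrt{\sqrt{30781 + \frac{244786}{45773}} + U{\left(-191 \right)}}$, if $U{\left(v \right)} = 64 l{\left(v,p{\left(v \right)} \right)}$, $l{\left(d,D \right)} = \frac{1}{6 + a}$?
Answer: $\frac{\sqrt{16761340232 + 45773 \sqrt{64502556299727}}}{45773} \approx 13.545$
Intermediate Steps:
$p{\left(q \right)} = -2 + q$
$l{\left(d,D \right)} = \frac{1}{8}$ ($l{\left(d,D \right)} = \frac{1}{6 + 2} = \frac{1}{8}$)
$U{\left(v \right)} = 8$ ($U{\left(v \right)} = 64 \cdot \frac{1}{8} = 8$)
$\sqrt{\sqrt{30781 + \frac{244786}{45773}} + U{\left(-191 \right)}} = \sqrt{\sqrt{30781 + \frac{244786}{45773}} + 8} = \sqrt{\sqrt{\frac{1409183499}{45773}} + 8} = \sqrt{\frac{\sqrt{64502556299727}}{45773} + 8} = \sqrt{8 + \frac{\sqrt{64502556299727}}{45773}}$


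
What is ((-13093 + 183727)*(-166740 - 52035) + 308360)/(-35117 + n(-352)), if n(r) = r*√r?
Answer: 1310922701613830/1276817897 - 52560844145920*I*√22/1276817897 ≈ 1.0267e+6 - 1.9308e+5*I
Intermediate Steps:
n(r) = r^(3/2)
((-13093 + 183727)*(-166740 - 52035) + 308360)/(-35117 + n(-352)) = ((-13093 + 183727)*(-166740 - 52035) + 308360)/(-35117 + (-352)^(3/2)) = (170634*(-218775) + 308360)/(-35117 - 1408*I*√22) = (-37330453350 + 308360)/(-35117 - 1408*I*√22) = -37330144990/(-35117 - 1408*I*√22)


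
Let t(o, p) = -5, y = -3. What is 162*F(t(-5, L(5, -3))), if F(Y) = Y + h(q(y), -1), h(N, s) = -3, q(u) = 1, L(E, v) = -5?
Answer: -1296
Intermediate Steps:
F(Y) = -3 + Y (F(Y) = Y - 3 = -3 + Y)
162*F(t(-5, L(5, -3))) = 162*(-3 - 5) = 162*(-8) = -1296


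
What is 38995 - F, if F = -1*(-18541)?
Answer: 20454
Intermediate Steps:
F = 18541
38995 - F = 38995 - 1*18541 = 38995 - 18541 = 20454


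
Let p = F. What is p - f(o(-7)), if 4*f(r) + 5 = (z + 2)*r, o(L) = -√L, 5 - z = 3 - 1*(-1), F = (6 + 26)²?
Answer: 4101/4 + 3*I*√7/4 ≈ 1025.3 + 1.9843*I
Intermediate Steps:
F = 1024 (F = 32² = 1024)
z = 1 (z = 5 - (3 - 1*(-1)) = 5 - (3 + 1) = 5 - 1*4 = 5 - 4 = 1)
f(r) = -5/4 + 3*r/4 (f(r) = -5/4 + ((1 + 2)*r)/4 = -5/4 + (3*r)/4 = -5/4 + 3*r/4)
p = 1024
p - f(o(-7)) = 1024 - (-5/4 + 3*(-√(-7))/4) = 1024 - (-5/4 + 3*(-I*√7)/4) = 1024 - (-5/4 - 3*I*√7/4) = 1024 + (5/4 + 3*I*√7/4) = 4101/4 + 3*I*√7/4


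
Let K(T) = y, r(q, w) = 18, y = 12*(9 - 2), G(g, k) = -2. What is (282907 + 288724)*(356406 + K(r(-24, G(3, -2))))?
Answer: 203780735190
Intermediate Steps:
y = 84 (y = 12*7 = 84)
K(T) = 84
(282907 + 288724)*(356406 + K(r(-24, G(3, -2)))) = (282907 + 288724)*(356406 + 84) = 571631*356490 = 203780735190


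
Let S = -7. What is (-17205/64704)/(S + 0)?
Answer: 5735/150976 ≈ 0.037986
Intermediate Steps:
(-17205/64704)/(S + 0) = (-17205/64704)/(-7 + 0) = (-17205*1/64704)/(-7) = -⅐*(-5735/21568) = 5735/150976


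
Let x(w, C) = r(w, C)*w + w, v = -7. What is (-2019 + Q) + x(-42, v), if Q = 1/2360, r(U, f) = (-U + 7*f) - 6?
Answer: -3575399/2360 ≈ -1515.0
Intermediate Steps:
r(U, f) = -6 - U + 7*f
Q = 1/2360 ≈ 0.00042373
x(w, C) = w + w*(-6 - w + 7*C) (x(w, C) = (-6 - w + 7*C)*w + w = w*(-6 - w + 7*C) + w = w + w*(-6 - w + 7*C))
(-2019 + Q) + x(-42, v) = (-2019 + 1/2360) - 42*(-5 - 1*(-42) + 7*(-7)) = -4764839/2360 - 42*(-5 + 42 - 49) = -4764839/2360 - 42*(-12) = -4764839/2360 + 504 = -3575399/2360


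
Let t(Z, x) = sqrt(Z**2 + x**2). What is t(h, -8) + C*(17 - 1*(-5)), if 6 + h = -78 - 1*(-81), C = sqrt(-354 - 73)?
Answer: sqrt(73) + 22*I*sqrt(427) ≈ 8.544 + 454.61*I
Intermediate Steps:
C = I*sqrt(427) (C = sqrt(-427) = I*sqrt(427) ≈ 20.664*I)
h = -3 (h = -6 + (-78 - 1*(-81)) = -6 + (-78 + 81) = -6 + 3 = -3)
t(h, -8) + C*(17 - 1*(-5)) = sqrt((-3)**2 + (-8)**2) + (I*sqrt(427))*(17 - 1*(-5)) = sqrt(9 + 64) + (I*sqrt(427))*(17 + 5) = sqrt(73) + (I*sqrt(427))*22 = sqrt(73) + 22*I*sqrt(427)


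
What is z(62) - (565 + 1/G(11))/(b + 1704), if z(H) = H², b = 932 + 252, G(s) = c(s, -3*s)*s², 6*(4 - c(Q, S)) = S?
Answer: 25520985191/6639512 ≈ 3843.8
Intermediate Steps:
c(Q, S) = 4 - S/6
G(s) = s²*(4 + s/2) (G(s) = (4 - (-1)*s/2)*s² = (4 + s/2)*s² = s²*(4 + s/2))
b = 1184
z(62) - (565 + 1/G(11))/(b + 1704) = 62² - (565 + 1/((½)*11²*(8 + 11)))/(1184 + 1704) = 3844 - (565 + 1/((½)*121*19))/2888 = 3844 - (565 + 1/(2299/2))/2888 = 3844 - (565 + 2/2299)/2888 = 3844 - 1298937/(2299*2888) = 3844 - 1*1298937/6639512 = 3844 - 1298937/6639512 = 25520985191/6639512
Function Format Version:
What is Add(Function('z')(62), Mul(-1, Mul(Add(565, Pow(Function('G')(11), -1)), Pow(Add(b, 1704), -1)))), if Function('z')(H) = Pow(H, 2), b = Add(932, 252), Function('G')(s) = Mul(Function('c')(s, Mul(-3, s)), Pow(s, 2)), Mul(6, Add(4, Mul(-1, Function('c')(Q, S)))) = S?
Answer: Rational(25520985191, 6639512) ≈ 3843.8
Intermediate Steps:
Function('c')(Q, S) = Add(4, Mul(Rational(-1, 6), S))
Function('G')(s) = Mul(Pow(s, 2), Add(4, Mul(Rational(1, 2), s))) (Function('G')(s) = Mul(Add(4, Mul(Rational(-1, 6), Mul(-3, s))), Pow(s, 2)) = Mul(Add(4, Mul(Rational(1, 2), s)), Pow(s, 2)) = Mul(Pow(s, 2), Add(4, Mul(Rational(1, 2), s))))
b = 1184
Add(Function('z')(62), Mul(-1, Mul(Add(565, Pow(Function('G')(11), -1)), Pow(Add(b, 1704), -1)))) = Add(Pow(62, 2), Mul(-1, Mul(Add(565, Pow(Mul(Rational(1, 2), Pow(11, 2), Add(8, 11)), -1)), Pow(Add(1184, 1704), -1)))) = Add(3844, Mul(-1, Mul(Add(565, Pow(Mul(Rational(1, 2), 121, 19), -1)), Pow(2888, -1)))) = Add(3844, Mul(-1, Mul(Add(565, Pow(Rational(2299, 2), -1)), Rational(1, 2888)))) = Add(3844, Mul(-1, Mul(Add(565, Rational(2, 2299)), Rational(1, 2888)))) = Add(3844, Mul(-1, Mul(Rational(1298937, 2299), Rational(1, 2888)))) = Add(3844, Mul(-1, Rational(1298937, 6639512))) = Add(3844, Rational(-1298937, 6639512)) = Rational(25520985191, 6639512)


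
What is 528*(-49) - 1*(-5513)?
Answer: -20359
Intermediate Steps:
528*(-49) - 1*(-5513) = -25872 + 5513 = -20359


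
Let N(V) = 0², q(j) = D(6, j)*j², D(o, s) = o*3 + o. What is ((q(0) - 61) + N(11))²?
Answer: 3721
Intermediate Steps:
D(o, s) = 4*o (D(o, s) = 3*o + o = 4*o)
q(j) = 24*j² (q(j) = (4*6)*j² = 24*j²)
N(V) = 0
((q(0) - 61) + N(11))² = ((24*0² - 61) + 0)² = ((24*0 - 61) + 0)² = ((0 - 61) + 0)² = (-61 + 0)² = (-61)² = 3721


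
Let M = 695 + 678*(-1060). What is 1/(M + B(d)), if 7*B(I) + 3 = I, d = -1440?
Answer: -7/5027338 ≈ -1.3924e-6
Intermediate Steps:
M = -717985 (M = 695 - 718680 = -717985)
B(I) = -3/7 + I/7
1/(M + B(d)) = 1/(-717985 + (-3/7 + (⅐)*(-1440))) = 1/(-717985 + (-3/7 - 1440/7)) = 1/(-717985 - 1443/7) = 1/(-5027338/7) = -7/5027338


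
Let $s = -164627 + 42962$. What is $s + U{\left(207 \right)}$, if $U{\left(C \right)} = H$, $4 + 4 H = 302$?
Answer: $- \frac{243181}{2} \approx -1.2159 \cdot 10^{5}$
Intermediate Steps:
$H = \frac{149}{2}$ ($H = -1 + \frac{1}{4} \cdot 302 = -1 + \frac{151}{2} = \frac{149}{2} \approx 74.5$)
$U{\left(C \right)} = \frac{149}{2}$
$s = -121665$
$s + U{\left(207 \right)} = -121665 + \frac{149}{2} = - \frac{243181}{2}$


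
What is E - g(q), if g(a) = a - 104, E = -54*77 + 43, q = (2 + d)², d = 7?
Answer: -4092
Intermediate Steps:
q = 81 (q = (2 + 7)² = 9² = 81)
E = -4115 (E = -4158 + 43 = -4115)
g(a) = -104 + a
E - g(q) = -4115 - (-104 + 81) = -4115 - 1*(-23) = -4115 + 23 = -4092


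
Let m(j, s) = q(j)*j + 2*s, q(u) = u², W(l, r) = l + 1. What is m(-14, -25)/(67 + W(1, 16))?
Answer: -2794/69 ≈ -40.493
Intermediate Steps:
W(l, r) = 1 + l
m(j, s) = j³ + 2*s (m(j, s) = j²*j + 2*s = j³ + 2*s)
m(-14, -25)/(67 + W(1, 16)) = ((-14)³ + 2*(-25))/(67 + (1 + 1)) = (-2744 - 50)/(67 + 2) = -2794/69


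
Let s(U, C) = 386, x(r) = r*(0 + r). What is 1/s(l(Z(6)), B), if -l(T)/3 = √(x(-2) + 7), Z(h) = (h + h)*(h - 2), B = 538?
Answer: 1/386 ≈ 0.0025907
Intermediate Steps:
x(r) = r² (x(r) = r*r = r²)
Z(h) = 2*h*(-2 + h) (Z(h) = (2*h)*(-2 + h) = 2*h*(-2 + h))
l(T) = -3*√11 (l(T) = -3*√((-2)² + 7) = -3*√(4 + 7) = -3*√11)
1/s(l(Z(6)), B) = 1/386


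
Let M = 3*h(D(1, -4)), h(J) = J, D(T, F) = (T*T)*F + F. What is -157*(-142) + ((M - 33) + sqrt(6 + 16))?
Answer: 22237 + sqrt(22) ≈ 22242.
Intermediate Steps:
D(T, F) = F + F*T**2 (D(T, F) = T**2*F + F = F*T**2 + F = F + F*T**2)
M = -24 (M = 3*(-4*(1 + 1**2)) = 3*(-4*(1 + 1)) = 3*(-4*2) = 3*(-8) = -24)
-157*(-142) + ((M - 33) + sqrt(6 + 16)) = -157*(-142) + ((-24 - 33) + sqrt(6 + 16)) = 22294 + (-57 + sqrt(22)) = 22237 + sqrt(22)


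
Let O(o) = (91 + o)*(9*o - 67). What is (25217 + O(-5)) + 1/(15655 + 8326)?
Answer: 373743886/23981 ≈ 15585.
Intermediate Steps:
O(o) = (-67 + 9*o)*(91 + o) (O(o) = (91 + o)*(-67 + 9*o) = (-67 + 9*o)*(91 + o))
(25217 + O(-5)) + 1/(15655 + 8326) = (25217 + (-6097 + 9*(-5)**2 + 752*(-5))) + 1/(15655 + 8326) = (25217 + (-6097 + 9*25 - 3760)) + 1/23981 = (25217 + (-6097 + 225 - 3760)) + 1/23981 = (25217 - 9632) + 1/23981 = 15585 + 1/23981 = 373743886/23981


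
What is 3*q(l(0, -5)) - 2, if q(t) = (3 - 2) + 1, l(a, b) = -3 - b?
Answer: 4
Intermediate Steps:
q(t) = 2 (q(t) = 1 + 1 = 2)
3*q(l(0, -5)) - 2 = 3*2 - 2 = 6 - 2 = 4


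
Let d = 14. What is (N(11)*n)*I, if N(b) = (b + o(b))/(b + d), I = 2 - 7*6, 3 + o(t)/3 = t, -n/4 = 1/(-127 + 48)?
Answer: -224/79 ≈ -2.8354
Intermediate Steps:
n = 4/79 (n = -4/(-127 + 48) = -4/(-79) = -4*(-1/79) = 4/79 ≈ 0.050633)
o(t) = -9 + 3*t
I = -40 (I = 2 - 42 = -40)
N(b) = (-9 + 4*b)/(14 + b) (N(b) = (b + (-9 + 3*b))/(b + 14) = (-9 + 4*b)/(14 + b))
(N(11)*n)*I = (((-9 + 4*11)/(14 + 11))*(4/79))*(-40) = (((-9 + 44)/25)*(4/79))*(-40) = (((1/25)*35)*(4/79))*(-40) = ((7/5)*(4/79))*(-40) = (28/395)*(-40) = -224/79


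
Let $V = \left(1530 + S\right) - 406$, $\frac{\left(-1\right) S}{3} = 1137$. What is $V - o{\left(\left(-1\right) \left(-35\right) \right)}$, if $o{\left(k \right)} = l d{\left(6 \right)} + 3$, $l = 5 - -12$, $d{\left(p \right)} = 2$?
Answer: $-2324$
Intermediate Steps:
$S = -3411$ ($S = \left(-3\right) 1137 = -3411$)
$l = 17$ ($l = 5 + 12 = 17$)
$V = -2287$ ($V = \left(1530 - 3411\right) - 406 = -1881 - 406 = -2287$)
$o{\left(k \right)} = 37$ ($o{\left(k \right)} = 17 \cdot 2 + 3 = 34 + 3 = 37$)
$V - o{\left(\left(-1\right) \left(-35\right) \right)} = -2287 - 37 = -2324$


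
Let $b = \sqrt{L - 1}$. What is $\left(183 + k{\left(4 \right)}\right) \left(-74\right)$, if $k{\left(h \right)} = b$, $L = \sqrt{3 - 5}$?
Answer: $-13542 - 74 \sqrt{-1 + i \sqrt{2}} \approx -13587.0 - 86.489 i$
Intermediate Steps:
$L = i \sqrt{2}$ ($L = \sqrt{-2} = i \sqrt{2} \approx 1.4142 i$)
$b = \sqrt{-1 + i \sqrt{2}}$ ($b = \sqrt{i \sqrt{2} - 1} = \sqrt{-1 + i \sqrt{2}} \approx 0.605 + 1.1688 i$)
$k{\left(h \right)} = \sqrt{-1 + i \sqrt{2}}$
$\left(183 + k{\left(4 \right)}\right) \left(-74\right) = \left(183 + \sqrt{-1 + i \sqrt{2}}\right) \left(-74\right) = -13542 - 74 \sqrt{-1 + i \sqrt{2}}$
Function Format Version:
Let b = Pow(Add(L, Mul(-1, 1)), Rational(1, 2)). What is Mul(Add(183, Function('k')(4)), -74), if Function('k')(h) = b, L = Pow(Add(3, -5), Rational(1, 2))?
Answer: Add(-13542, Mul(-74, Pow(Add(-1, Mul(I, Pow(2, Rational(1, 2)))), Rational(1, 2)))) ≈ Add(-13587., Mul(-86.489, I))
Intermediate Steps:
L = Mul(I, Pow(2, Rational(1, 2))) (L = Pow(-2, Rational(1, 2)) = Mul(I, Pow(2, Rational(1, 2))) ≈ Mul(1.4142, I))
b = Pow(Add(-1, Mul(I, Pow(2, Rational(1, 2)))), Rational(1, 2)) (b = Pow(Add(Mul(I, Pow(2, Rational(1, 2))), Mul(-1, 1)), Rational(1, 2)) = Pow(Add(Mul(I, Pow(2, Rational(1, 2))), -1), Rational(1, 2)) = Pow(Add(-1, Mul(I, Pow(2, Rational(1, 2)))), Rational(1, 2)) ≈ Add(0.60500, Mul(1.1688, I)))
Function('k')(h) = Pow(Add(-1, Mul(I, Pow(2, Rational(1, 2)))), Rational(1, 2))
Mul(Add(183, Function('k')(4)), -74) = Mul(Add(183, Pow(Add(-1, Mul(I, Pow(2, Rational(1, 2)))), Rational(1, 2))), -74) = Add(-13542, Mul(-74, Pow(Add(-1, Mul(I, Pow(2, Rational(1, 2)))), Rational(1, 2))))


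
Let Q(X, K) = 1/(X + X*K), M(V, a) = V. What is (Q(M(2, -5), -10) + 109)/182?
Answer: 1961/3276 ≈ 0.59860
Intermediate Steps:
Q(X, K) = 1/(X + K*X)
(Q(M(2, -5), -10) + 109)/182 = (1/(2*(1 - 10)) + 109)/182 = ((1/2)/(-9) + 109)*(1/182) = ((1/2)*(-1/9) + 109)*(1/182) = (-1/18 + 109)*(1/182) = (1961/18)*(1/182) = 1961/3276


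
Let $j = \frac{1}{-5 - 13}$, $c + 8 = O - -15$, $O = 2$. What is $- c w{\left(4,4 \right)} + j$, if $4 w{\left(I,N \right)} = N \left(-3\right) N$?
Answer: $\frac{1943}{18} \approx 107.94$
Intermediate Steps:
$w{\left(I,N \right)} = - \frac{3 N^{2}}{4}$ ($w{\left(I,N \right)} = \frac{N \left(-3\right) N}{4} = \frac{- 3 N N}{4} = \frac{\left(-3\right) N^{2}}{4} = - \frac{3 N^{2}}{4}$)
$c = 9$ ($c = -8 + \left(2 - -15\right) = -8 + \left(2 + \left(16 - 1\right)\right) = -8 + \left(2 + 15\right) = -8 + 17 = 9$)
$j = - \frac{1}{18}$ ($j = \frac{1}{-18} = - \frac{1}{18} \approx -0.055556$)
$- c w{\left(4,4 \right)} + j = \left(-1\right) 9 \left(- \frac{3 \cdot 4^{2}}{4}\right) - \frac{1}{18} = - 9 \left(\left(- \frac{3}{4}\right) 16\right) - \frac{1}{18} = \left(-9\right) \left(-12\right) - \frac{1}{18} = 108 - \frac{1}{18} = \frac{1943}{18}$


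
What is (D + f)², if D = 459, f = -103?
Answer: 126736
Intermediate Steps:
(D + f)² = (459 - 103)² = 356² = 126736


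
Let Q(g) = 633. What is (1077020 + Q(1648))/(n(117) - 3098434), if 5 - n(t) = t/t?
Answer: -1077653/3098430 ≈ -0.34781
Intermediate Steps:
n(t) = 4 (n(t) = 5 - t/t = 5 - 1*1 = 5 - 1 = 4)
(1077020 + Q(1648))/(n(117) - 3098434) = (1077020 + 633)/(4 - 3098434) = 1077653/(-3098430) = 1077653*(-1/3098430) = -1077653/3098430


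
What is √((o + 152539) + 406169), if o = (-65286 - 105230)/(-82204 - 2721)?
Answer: 2*√40295593968038/16985 ≈ 747.47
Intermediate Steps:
o = 170516/84925 (o = -170516/(-84925) = -170516*(-1/84925) = 170516/84925 ≈ 2.0078)
√((o + 152539) + 406169) = √((170516/84925 + 152539) + 406169) = √(12954545091/84925 + 406169) = √(47448447416/84925) = 2*√40295593968038/16985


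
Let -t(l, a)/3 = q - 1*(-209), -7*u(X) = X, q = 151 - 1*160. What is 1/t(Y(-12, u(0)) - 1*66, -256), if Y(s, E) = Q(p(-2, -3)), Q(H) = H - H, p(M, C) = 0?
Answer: -1/600 ≈ -0.0016667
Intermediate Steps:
q = -9 (q = 151 - 160 = -9)
u(X) = -X/7
Q(H) = 0
Y(s, E) = 0
t(l, a) = -600 (t(l, a) = -3*(-9 - 1*(-209)) = -3*(-9 + 209) = -3*200 = -600)
1/t(Y(-12, u(0)) - 1*66, -256) = 1/(-600) = -1/600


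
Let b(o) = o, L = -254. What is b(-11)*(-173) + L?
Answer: 1649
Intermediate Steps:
b(-11)*(-173) + L = -11*(-173) - 254 = 1903 - 254 = 1649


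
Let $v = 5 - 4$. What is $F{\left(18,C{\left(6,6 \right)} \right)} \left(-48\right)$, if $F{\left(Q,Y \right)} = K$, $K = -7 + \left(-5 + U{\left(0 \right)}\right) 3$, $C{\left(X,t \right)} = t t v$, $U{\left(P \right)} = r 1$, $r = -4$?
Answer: $1632$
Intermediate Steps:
$U{\left(P \right)} = -4$ ($U{\left(P \right)} = \left(-4\right) 1 = -4$)
$v = 1$
$C{\left(X,t \right)} = t^{2}$ ($C{\left(X,t \right)} = t t 1 = t^{2} \cdot 1 = t^{2}$)
$K = -34$ ($K = -7 + \left(-5 - 4\right) 3 = -7 - 27 = -34$)
$F{\left(Q,Y \right)} = -34$
$F{\left(18,C{\left(6,6 \right)} \right)} \left(-48\right) = \left(-34\right) \left(-48\right) = 1632$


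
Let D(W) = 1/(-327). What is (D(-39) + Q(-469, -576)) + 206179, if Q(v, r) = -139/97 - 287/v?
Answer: 438164292596/2125173 ≈ 2.0618e+5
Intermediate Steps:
D(W) = -1/327
Q(v, r) = -139/97 - 287/v (Q(v, r) = -139*1/97 - 287/v = -139/97 - 287/v)
(D(-39) + Q(-469, -576)) + 206179 = (-1/327 + (-139/97 - 287/(-469))) + 206179 = (-1/327 + (-139/97 - 287*(-1/469))) + 206179 = (-1/327 + (-139/97 + 41/67)) + 206179 = (-1/327 - 5336/6499) + 206179 = -1751371/2125173 + 206179 = 438164292596/2125173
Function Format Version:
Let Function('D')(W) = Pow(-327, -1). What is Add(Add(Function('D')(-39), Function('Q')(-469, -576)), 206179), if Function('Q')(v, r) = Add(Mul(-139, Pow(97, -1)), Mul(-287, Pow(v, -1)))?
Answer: Rational(438164292596, 2125173) ≈ 2.0618e+5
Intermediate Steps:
Function('D')(W) = Rational(-1, 327)
Function('Q')(v, r) = Add(Rational(-139, 97), Mul(-287, Pow(v, -1))) (Function('Q')(v, r) = Add(Mul(-139, Rational(1, 97)), Mul(-287, Pow(v, -1))) = Add(Rational(-139, 97), Mul(-287, Pow(v, -1))))
Add(Add(Function('D')(-39), Function('Q')(-469, -576)), 206179) = Add(Add(Rational(-1, 327), Add(Rational(-139, 97), Mul(-287, Pow(-469, -1)))), 206179) = Add(Add(Rational(-1, 327), Add(Rational(-139, 97), Mul(-287, Rational(-1, 469)))), 206179) = Add(Add(Rational(-1, 327), Add(Rational(-139, 97), Rational(41, 67))), 206179) = Add(Add(Rational(-1, 327), Rational(-5336, 6499)), 206179) = Add(Rational(-1751371, 2125173), 206179) = Rational(438164292596, 2125173)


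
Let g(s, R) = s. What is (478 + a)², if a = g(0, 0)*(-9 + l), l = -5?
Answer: 228484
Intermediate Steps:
a = 0 (a = 0*(-9 - 5) = 0*(-14) = 0)
(478 + a)² = (478 + 0)² = 478² = 228484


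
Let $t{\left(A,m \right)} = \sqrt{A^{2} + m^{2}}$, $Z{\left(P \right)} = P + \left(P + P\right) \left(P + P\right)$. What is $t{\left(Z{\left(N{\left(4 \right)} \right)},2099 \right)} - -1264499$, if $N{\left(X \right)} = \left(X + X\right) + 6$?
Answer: $1264499 + \sqrt{5042605} \approx 1.2667 \cdot 10^{6}$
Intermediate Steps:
$N{\left(X \right)} = 6 + 2 X$ ($N{\left(X \right)} = 2 X + 6 = 6 + 2 X$)
$Z{\left(P \right)} = P + 4 P^{2}$ ($Z{\left(P \right)} = P + 2 P 2 P = P + 4 P^{2}$)
$t{\left(Z{\left(N{\left(4 \right)} \right)},2099 \right)} - -1264499 = \sqrt{\left(\left(6 + 2 \cdot 4\right) \left(1 + 4 \left(6 + 2 \cdot 4\right)\right)\right)^{2} + 2099^{2}} - -1264499 = \sqrt{\left(\left(6 + 8\right) \left(1 + 4 \left(6 + 8\right)\right)\right)^{2} + 4405801} + 1264499 = \sqrt{\left(14 \left(1 + 4 \cdot 14\right)\right)^{2} + 4405801} + 1264499 = \sqrt{\left(14 \left(1 + 56\right)\right)^{2} + 4405801} + 1264499 = \sqrt{\left(14 \cdot 57\right)^{2} + 4405801} + 1264499 = \sqrt{798^{2} + 4405801} + 1264499 = \sqrt{636804 + 4405801} + 1264499 = \sqrt{5042605} + 1264499 = 1264499 + \sqrt{5042605}$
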